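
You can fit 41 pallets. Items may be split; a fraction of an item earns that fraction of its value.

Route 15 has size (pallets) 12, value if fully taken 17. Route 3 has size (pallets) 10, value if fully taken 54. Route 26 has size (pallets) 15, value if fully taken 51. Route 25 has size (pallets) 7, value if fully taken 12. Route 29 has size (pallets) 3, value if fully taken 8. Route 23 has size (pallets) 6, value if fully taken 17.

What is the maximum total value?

142

Sort by value density: Route 3 54/10≈5.4, Route 26 51/15≈3.4, Route 23 17/6≈2.83, Route 29 8/3≈2.67, Route 25 12/7≈1.71, Route 15 17/12≈1.42.
Route 3: take in full, 10 pallets for value 54 ; 31 left.
Route 26: take in full, 15 pallets for value 51 ; 16 left.
All 6 pallets of Route 23 fit (value 17) ; 10 remain.
Take all of Route 29 (3 pallets, value 8) ; 7 pallets left.
Take all of Route 25 (7 pallets, value 12) ; 0 pallets left.
Total value = 142.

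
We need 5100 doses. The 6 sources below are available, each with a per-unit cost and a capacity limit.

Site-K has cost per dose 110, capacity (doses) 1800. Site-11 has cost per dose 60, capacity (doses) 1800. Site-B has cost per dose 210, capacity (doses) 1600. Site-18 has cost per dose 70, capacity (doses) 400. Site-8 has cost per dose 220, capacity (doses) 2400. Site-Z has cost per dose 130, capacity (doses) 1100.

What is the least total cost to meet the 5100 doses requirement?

477000

Fill from the cheapest source first.
Take 1800 from Site-11 at 60 ; need 3300 more.
Site-18 at 70: take all 400 doses ; 2900 still needed.
Site-K at 110: take all 1800 doses ; 1100 still needed.
Site-Z at 130: take all 1100 doses ; 0 still needed.
Site-B, Site-8: unused.
Cost = 1800×60 + 400×70 + 1800×110 + 1100×130 = 477000.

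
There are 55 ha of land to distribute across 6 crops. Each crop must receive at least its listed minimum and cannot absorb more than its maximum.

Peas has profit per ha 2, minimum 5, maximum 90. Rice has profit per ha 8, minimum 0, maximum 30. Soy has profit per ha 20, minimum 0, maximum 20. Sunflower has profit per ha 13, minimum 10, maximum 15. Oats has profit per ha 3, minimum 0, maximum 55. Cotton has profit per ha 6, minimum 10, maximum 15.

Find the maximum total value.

Meeting every minimum uses 5+0+0+10+0+10 = 25 ha, leaving 30.
Highest profit per ha first: Soy 20 > Sunflower 13 > Rice 8 > Cotton 6 > Oats 3 > Peas 2.
Soy takes 20 more to reach its cap of 20 → 10 left.
Sunflower takes 5 more to reach its cap of 15 → 5 left.
Only 5 left; Rice takes them to reach 5.
Total = 2×5 + 8×5 + 20×20 + 13×15 + 6×10 = 705.

705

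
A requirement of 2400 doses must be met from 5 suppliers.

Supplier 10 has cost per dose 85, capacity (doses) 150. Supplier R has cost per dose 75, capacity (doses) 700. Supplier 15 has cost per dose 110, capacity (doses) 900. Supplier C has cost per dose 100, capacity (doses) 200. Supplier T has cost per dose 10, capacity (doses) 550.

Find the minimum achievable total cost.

Use suppliers in increasing cost order.
Supplier T at 10: take all 550 doses ; 1850 still needed.
Supplier R (75): use full 700 ; 1150 doses to go.
Supplier 10 (85): use full 150 ; 1000 doses to go.
Supplier C (100): use full 200 ; 800 doses to go.
Take 800 from Supplier 15 at 110 to finish.
Cost = 550×10 + 700×75 + 150×85 + 200×100 + 800×110 = 178750.

178750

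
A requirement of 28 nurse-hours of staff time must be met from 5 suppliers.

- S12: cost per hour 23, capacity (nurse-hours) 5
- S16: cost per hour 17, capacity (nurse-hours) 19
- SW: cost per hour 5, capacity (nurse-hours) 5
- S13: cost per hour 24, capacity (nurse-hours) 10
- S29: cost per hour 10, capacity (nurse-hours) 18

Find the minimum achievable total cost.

Fill from the cheapest supplier first.
Take 5 from SW at 5 ; need 23 more.
S29 (10): use full 18 ; 5 nurse-hours to go.
S16 (17): take the remaining 5 ; done.
S12, S13: unused.
Cost = 5×5 + 18×10 + 5×17 = 290.

290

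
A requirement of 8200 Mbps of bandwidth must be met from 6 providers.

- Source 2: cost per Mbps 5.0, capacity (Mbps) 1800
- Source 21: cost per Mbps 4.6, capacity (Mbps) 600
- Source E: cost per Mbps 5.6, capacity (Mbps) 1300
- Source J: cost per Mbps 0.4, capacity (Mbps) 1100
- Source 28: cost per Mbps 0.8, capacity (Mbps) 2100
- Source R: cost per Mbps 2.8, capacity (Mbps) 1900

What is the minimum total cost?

Cheapest first:
Source J (0.4): use full 1100 → 7100 Mbps to go.
Take 2100 from Source 28 at 0.8 → need 5000 more.
Source R (2.8): use full 1900 → 3100 Mbps to go.
Take 600 from Source 21 at 4.6 → need 2500 more.
Source 2 at 5.0: take all 1800 Mbps → 700 still needed.
Source E (5.6): take the remaining 700 → done.
Cost = 1100×0.4 + 2100×0.8 + 1900×2.8 + 600×4.6 + 1800×5.0 + 700×5.6 = 23120.

23120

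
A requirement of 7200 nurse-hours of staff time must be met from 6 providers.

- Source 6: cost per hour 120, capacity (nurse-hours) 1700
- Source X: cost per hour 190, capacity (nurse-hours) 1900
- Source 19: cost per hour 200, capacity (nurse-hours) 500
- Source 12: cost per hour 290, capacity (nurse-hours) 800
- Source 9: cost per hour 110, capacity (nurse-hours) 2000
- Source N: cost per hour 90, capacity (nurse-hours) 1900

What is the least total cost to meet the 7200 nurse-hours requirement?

Cheapest first:
Take 1900 from Source N at 90 ; need 5300 more.
Take 2000 from Source 9 at 110 ; need 3300 more.
Take 1700 from Source 6 at 120 ; need 1600 more.
Source X at 190: take 1600 of its 1900 ; requirement met.
Source 19, Source 12: unused.
Cost = 1900×90 + 2000×110 + 1700×120 + 1600×190 = 899000.

899000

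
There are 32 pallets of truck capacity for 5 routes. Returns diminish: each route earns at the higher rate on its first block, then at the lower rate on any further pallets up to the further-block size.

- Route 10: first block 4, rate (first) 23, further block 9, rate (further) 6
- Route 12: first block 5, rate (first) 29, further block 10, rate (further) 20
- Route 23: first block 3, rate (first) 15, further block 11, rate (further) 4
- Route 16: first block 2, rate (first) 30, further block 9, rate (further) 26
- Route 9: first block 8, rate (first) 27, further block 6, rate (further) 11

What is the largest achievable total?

827

Treat each block as its own option and order by rate: Route 16/first 30 > Route 12/first 29 > Route 9/first 27 > Route 16/second 26 > Route 10/first 23 > Route 12/second 20 > Route 23/first 15 > Route 9/second 11 > Route 10/second 6 > Route 23/second 4.
Fill Route 16 first block (2 at 30) → 30 left.
Route 12 first at 29: fill all 5 → 25 left.
Route 9 first at 27: fill all 8 → 17 left.
Route 16 second at 26: fill all 9 → 8 left.
Route 10/first (23): +4 → 4 left.
4 remain; put them into Route 12 second at 20.
Total = 30×2 + 29×5 + 27×8 + 26×9 + 23×4 + 20×4 = 827.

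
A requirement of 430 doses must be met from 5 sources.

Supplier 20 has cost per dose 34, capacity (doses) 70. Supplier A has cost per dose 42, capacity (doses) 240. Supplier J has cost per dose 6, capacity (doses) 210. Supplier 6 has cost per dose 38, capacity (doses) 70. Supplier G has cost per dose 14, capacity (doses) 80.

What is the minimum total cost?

7420

Cheapest first:
Supplier J (6): use full 210 → 220 doses to go.
Supplier G (14): use full 80 → 140 doses to go.
Supplier 20 at 34: take all 70 doses → 70 still needed.
Supplier 6 at 38: take all 70 doses → 0 still needed.
Supplier A: unused.
Cost = 210×6 + 80×14 + 70×34 + 70×38 = 7420.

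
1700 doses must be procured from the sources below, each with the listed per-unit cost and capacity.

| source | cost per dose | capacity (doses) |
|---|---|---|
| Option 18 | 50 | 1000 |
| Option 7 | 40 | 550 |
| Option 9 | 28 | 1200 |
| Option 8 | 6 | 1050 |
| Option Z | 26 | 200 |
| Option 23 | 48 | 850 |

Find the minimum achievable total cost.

24100

Use sources in increasing cost order.
Option 8 at 6: take all 1050 doses ; 650 still needed.
Option Z at 26: take all 200 doses ; 450 still needed.
Option 9 at 28: take 450 of its 1200 ; requirement met.
Option 7, Option 23, Option 18: unused.
Cost = 1050×6 + 200×26 + 450×28 = 24100.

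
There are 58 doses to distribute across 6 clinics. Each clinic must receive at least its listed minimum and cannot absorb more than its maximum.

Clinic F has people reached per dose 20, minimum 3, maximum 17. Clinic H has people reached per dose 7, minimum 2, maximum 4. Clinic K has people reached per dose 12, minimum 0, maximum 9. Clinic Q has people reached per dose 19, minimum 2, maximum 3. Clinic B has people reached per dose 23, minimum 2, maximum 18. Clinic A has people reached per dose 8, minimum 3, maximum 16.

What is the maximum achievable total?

Meeting every minimum uses 3+2+0+2+2+3 = 12 doses, leaving 46.
Order the clinics by people reached per dose: Clinic B 23 > Clinic F 20 > Clinic Q 19 > Clinic K 12 > Clinic A 8 > Clinic H 7.
Clinic B: +16 to 18 (cap) — 30 left.
Give Clinic F 14 more to hit its cap of 17 — 16 left.
Give Clinic Q 1 more to hit its cap of 3 — 15 left.
Clinic K: +9 to 9 (cap) — 6 left.
Clinic A: +6 (room for 13) → 9. Pool exhausted.
Total = 20×17 + 7×2 + 12×9 + 19×3 + 23×18 + 8×9 = 1005.

1005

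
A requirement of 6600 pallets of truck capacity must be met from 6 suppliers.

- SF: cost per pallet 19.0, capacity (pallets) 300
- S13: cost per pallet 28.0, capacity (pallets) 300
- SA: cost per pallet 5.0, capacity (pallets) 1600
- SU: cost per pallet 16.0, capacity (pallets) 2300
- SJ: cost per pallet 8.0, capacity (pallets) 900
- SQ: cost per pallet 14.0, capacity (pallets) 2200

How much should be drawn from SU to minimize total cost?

Fill from the cheapest supplier first.
SA at 5.0: take all 1600 pallets — 5000 still needed.
SJ (8.0): use full 900 — 4100 pallets to go.
SQ (14.0): use full 2200 — 1900 pallets to go.
SU (16.0): take the remaining 1900 — done.
SF, S13: unused.

1900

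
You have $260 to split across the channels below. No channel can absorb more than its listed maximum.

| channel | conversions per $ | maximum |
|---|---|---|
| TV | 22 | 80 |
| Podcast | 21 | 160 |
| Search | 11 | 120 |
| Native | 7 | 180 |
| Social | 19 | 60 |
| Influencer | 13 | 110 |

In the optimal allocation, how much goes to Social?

20

Highest conversions per $ first: TV 22 > Podcast 21 > Social 19 > Influencer 13 > Search 11 > Native 7.
TV: +80 to 80 (cap) — 180 left.
Podcast: +160 to 160 (cap) — 20 left.
Social: +20 (room for 60) → 20. Pool exhausted.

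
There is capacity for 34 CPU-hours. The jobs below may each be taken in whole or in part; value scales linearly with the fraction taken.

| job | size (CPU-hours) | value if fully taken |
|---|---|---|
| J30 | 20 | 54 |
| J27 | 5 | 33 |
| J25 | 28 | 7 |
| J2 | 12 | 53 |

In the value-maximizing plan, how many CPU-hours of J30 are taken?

17

Sort by value density: J27 33/5≈6.6, J2 53/12≈4.42, J30 54/20≈2.7, J25 7/28≈0.25.
Take all of J27 (5 CPU-hours, value 33) — 29 CPU-hours left.
J2: take in full, 12 CPU-hours for value 53 — 17 left.
Only 17 CPU-hours remain; take 17/20 of J30 for value 54×17/20 = 45.9.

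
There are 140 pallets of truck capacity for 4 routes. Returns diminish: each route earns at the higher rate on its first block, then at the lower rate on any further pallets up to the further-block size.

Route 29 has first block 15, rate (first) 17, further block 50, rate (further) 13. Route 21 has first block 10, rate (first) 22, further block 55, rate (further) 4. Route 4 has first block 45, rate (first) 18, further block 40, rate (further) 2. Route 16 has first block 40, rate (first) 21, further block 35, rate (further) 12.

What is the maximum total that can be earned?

2515

Rank every tier by rate: Route 21/first 22 > Route 16/first 21 > Route 4/first 18 > Route 29/first 17 > Route 29/second 13 > Route 16/second 12 > Route 21/second 4 > Route 4/second 2.
Route 21/first (22): +10 — 130 left.
Route 16 first at 21: fill all 40 — 90 left.
Route 4 first at 18: fill all 45 — 45 left.
Route 29/first (17): +15 — 30 left.
30 remain; put them into Route 29 second at 13.
Total = 22×10 + 21×40 + 18×45 + 17×15 + 13×30 = 2515.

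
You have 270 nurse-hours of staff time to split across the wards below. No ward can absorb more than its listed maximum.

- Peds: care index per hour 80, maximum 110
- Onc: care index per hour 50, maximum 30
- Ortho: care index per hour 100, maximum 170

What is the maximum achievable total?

Rank by care index per hour: Ortho 100 > Peds 80 > Onc 50.
Ortho: +170 to 170 (cap) → 100 left.
Peds has room for 110 but only 100 remain, so it gets 100.
Total = 80×100 + 100×170 = 25000.

25000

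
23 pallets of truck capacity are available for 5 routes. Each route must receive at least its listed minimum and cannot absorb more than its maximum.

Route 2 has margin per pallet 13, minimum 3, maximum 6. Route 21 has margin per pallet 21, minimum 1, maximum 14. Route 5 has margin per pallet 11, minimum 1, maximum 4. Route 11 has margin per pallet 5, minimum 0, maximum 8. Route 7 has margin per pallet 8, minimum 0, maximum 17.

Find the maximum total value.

Meeting every minimum uses 3+1+1+0+0 = 5 pallets, leaving 18.
Highest margin per pallet first: Route 21 21 > Route 2 13 > Route 5 11 > Route 7 8 > Route 11 5.
Route 21 takes 13 more to reach its cap of 14 — 5 left.
Give Route 2 3 more to hit its cap of 6 — 2 left.
Route 5 has room for 3 more but only 2 remain, so it gets 3.
Total = 13×6 + 21×14 + 11×3 = 405.

405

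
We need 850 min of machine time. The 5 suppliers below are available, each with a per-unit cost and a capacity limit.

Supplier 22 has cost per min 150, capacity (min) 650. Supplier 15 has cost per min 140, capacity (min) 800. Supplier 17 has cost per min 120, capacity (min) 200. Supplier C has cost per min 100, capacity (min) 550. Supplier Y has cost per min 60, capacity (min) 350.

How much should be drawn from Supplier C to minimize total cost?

500

Use suppliers in increasing cost order.
Supplier Y (60): use full 350 ; 500 min to go.
Supplier C at 100: take 500 of its 550 ; requirement met.
Supplier 17, Supplier 15, Supplier 22: unused.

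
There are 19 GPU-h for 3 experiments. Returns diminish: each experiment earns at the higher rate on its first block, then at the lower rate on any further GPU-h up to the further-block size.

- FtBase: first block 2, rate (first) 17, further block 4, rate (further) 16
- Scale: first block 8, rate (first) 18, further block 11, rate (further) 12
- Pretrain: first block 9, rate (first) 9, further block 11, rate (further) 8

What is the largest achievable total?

Treat each block as its own option and order by rate: Scale/T1 18 > FtBase/T1 17 > FtBase/T2 16 > Scale/T2 12 > Pretrain/T1 9 > Pretrain/T2 8.
Scale T1 at 18: fill all 8 — 11 left.
FtBase/T1 (17): +2 — 9 left.
FtBase/T2 (16): +4 — 5 left.
5 remain; put them into Scale T2 at 12.
Total = 18×8 + 17×2 + 16×4 + 12×5 = 302.

302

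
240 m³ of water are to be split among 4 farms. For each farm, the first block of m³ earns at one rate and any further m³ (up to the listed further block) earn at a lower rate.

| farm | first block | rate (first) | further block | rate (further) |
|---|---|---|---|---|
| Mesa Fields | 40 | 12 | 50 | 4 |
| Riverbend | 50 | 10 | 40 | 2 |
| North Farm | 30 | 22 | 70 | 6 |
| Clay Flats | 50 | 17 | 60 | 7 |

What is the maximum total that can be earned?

Order all 8 blocks by rate: North Farm/T1 22 > Clay Flats/T1 17 > Mesa Fields/T1 12 > Riverbend/T1 10 > Clay Flats/T2 7 > North Farm/T2 6 > Mesa Fields/T2 4 > Riverbend/T2 2.
North Farm T1 at 22: fill all 30 — 210 left.
Clay Flats/T1 (17): +50 — 160 left.
Mesa Fields/T1 (12): +40 — 120 left.
Riverbend T1 at 10: fill all 50 — 70 left.
Clay Flats T2 at 7: fill all 60 — 10 left.
North Farm/T2: +10 of 70 at 6; pool empty.
Total = 22×30 + 17×50 + 12×40 + 10×50 + 7×60 + 6×10 = 2970.

2970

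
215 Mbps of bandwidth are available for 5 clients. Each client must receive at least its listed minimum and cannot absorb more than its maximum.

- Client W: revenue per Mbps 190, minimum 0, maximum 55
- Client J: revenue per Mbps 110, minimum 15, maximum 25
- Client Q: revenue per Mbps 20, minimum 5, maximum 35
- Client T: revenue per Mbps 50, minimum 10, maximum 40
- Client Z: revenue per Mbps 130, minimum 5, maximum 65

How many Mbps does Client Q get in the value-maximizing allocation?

Meeting every minimum uses 0+15+5+10+5 = 35 Mbps, leaving 180.
Order the clients by revenue per Mbps: Client W 190 > Client Z 130 > Client J 110 > Client T 50 > Client Q 20.
Client W takes 55 more to reach its cap of 55 → 125 left.
Give Client Z 60 more to hit its cap of 65 → 65 left.
Client J takes 10 more to reach its cap of 25 → 55 left.
Give Client T 30 more to hit its cap of 40 → 25 left.
Client Q: +25 (room for 30) → 30. Pool exhausted.

30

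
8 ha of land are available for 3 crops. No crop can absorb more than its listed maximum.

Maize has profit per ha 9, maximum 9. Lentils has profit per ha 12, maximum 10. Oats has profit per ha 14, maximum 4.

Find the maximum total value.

104

Rank by profit per ha: Oats 14 > Lentils 12 > Maize 9.
Oats: +4 to 4 (cap) — 4 left.
Only 4 left; Lentils takes them to reach 4.
Total = 12×4 + 14×4 = 104.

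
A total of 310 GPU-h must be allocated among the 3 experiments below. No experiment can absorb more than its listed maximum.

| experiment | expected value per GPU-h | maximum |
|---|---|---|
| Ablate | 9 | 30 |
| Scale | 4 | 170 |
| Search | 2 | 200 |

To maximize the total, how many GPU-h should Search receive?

110

Rank by expected value per GPU-h: Ablate 9 > Scale 4 > Search 2.
Ablate: +30 to 30 (cap) → 280 left.
Scale takes 170 to reach its cap of 170 → 110 left.
Search has room for 200 but only 110 remain, so it gets 110.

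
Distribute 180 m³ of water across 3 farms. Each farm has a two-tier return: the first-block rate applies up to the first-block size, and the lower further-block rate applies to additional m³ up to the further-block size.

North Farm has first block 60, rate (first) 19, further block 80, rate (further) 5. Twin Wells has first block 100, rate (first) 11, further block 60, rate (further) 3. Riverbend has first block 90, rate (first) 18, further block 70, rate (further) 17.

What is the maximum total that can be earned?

Rank every tier by rate: North Farm/T1 19 > Riverbend/T1 18 > Riverbend/T2 17 > Twin Wells/T1 11 > North Farm/T2 5 > Twin Wells/T2 3.
Fill North Farm T1 block (60 at 19) → 120 left.
Fill Riverbend T1 block (90 at 18) → 30 left.
30 remain; put them into Riverbend T2 at 17.
Total = 19×60 + 18×90 + 17×30 = 3270.

3270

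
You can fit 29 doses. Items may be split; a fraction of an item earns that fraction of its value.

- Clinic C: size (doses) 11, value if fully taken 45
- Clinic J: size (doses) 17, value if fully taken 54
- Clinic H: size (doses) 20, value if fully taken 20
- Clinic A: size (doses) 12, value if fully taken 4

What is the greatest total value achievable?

100

Rank by value-to-size ratio: Clinic C 45/11≈4.09, Clinic J 54/17≈3.18, Clinic H 20/20≈1, Clinic A 4/12≈0.333.
Take all of Clinic C (11 doses, value 45) — 18 doses left.
Clinic J: take in full, 17 doses for value 54 — 1 left.
Fill the last 1 doses with part of Clinic H: 1/20 of it earns 1.
Total value = 100.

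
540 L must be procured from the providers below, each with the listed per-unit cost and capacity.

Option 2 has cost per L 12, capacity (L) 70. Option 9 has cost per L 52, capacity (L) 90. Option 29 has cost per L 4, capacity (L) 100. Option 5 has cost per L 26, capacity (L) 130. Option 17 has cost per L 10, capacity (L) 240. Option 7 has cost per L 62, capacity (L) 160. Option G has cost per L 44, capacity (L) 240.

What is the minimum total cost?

Fill from the cheapest provider first.
Take 100 from Option 29 at 4 → need 440 more.
Take 240 from Option 17 at 10 → need 200 more.
Option 2 at 12: take all 70 L → 130 still needed.
Option 5 (26): use full 130 → 0 L to go.
Option G, Option 9, Option 7: unused.
Cost = 100×4 + 240×10 + 70×12 + 130×26 = 7020.

7020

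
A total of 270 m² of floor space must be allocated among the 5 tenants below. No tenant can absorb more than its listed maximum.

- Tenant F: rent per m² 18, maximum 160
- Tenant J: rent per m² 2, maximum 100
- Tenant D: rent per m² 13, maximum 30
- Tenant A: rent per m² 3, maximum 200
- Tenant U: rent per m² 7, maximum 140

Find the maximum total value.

Highest rent per m² first: Tenant F 18 > Tenant D 13 > Tenant U 7 > Tenant A 3 > Tenant J 2.
Tenant F takes 160 to reach its cap of 160 — 110 left.
Tenant D: +30 to 30 (cap) — 80 left.
Only 80 left; Tenant U takes them to reach 80.
Total = 18×160 + 13×30 + 7×80 = 3830.

3830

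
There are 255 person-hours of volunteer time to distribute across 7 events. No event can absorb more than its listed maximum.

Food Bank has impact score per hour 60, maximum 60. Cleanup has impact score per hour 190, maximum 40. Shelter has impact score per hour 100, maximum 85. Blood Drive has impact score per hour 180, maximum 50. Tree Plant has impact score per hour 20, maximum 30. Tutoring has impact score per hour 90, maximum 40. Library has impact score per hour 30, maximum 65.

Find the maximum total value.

31100

Order the events by impact score per hour: Cleanup 190 > Blood Drive 180 > Shelter 100 > Tutoring 90 > Food Bank 60 > Library 30 > Tree Plant 20.
Cleanup: +40 to 40 (cap) → 215 left.
Blood Drive: +50 to 50 (cap) → 165 left.
Shelter: +85 to 85 (cap) → 80 left.
Tutoring takes 40 to reach its cap of 40 → 40 left.
Food Bank: +40 (room for 60) → 40. Pool exhausted.
Total = 60×40 + 190×40 + 100×85 + 180×50 + 90×40 = 31100.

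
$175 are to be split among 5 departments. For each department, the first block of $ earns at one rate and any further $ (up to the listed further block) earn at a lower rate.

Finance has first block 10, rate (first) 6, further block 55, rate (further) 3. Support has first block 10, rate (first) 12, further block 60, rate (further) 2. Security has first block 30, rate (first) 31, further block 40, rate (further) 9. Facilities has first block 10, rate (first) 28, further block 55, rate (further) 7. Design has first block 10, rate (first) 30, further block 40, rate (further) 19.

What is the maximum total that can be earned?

Treat each block as its own option and order by rate: Security/T1 31 > Design/T1 30 > Facilities/T1 28 > Design/T2 19 > Support/T1 12 > Security/T2 9 > Facilities/T2 7 > Finance/T1 6 > Finance/T2 3 > Support/T2 2.
Security/T1 (31): +30 ; 145 left.
Fill Design T1 block (10 at 30) ; 135 left.
Fill Facilities T1 block (10 at 28) ; 125 left.
Fill Design T2 block (40 at 19) ; 85 left.
Support/T1 (12): +10 ; 75 left.
Fill Security T2 block (40 at 9) ; 35 left.
Facilities/T2: +35 of 55 at 7; pool empty.
Total = 31×30 + 30×10 + 28×10 + 19×40 + 12×10 + 9×40 + 7×35 = 2995.

2995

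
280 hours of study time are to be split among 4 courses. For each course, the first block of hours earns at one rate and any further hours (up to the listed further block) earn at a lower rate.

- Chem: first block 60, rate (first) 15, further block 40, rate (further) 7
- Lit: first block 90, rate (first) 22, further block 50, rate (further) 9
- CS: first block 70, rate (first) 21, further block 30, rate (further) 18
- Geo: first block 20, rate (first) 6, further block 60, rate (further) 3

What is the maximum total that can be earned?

Order all 8 blocks by rate: Lit/first 22 > CS/first 21 > CS/second 18 > Chem/first 15 > Lit/second 9 > Chem/second 7 > Geo/first 6 > Geo/second 3.
Lit/first (22): +90 ; 190 left.
Fill CS first block (70 at 21) ; 120 left.
CS second at 18: fill all 30 ; 90 left.
Chem first at 15: fill all 60 ; 30 left.
Lit/second: +30 of 50 at 9; pool empty.
Total = 22×90 + 21×70 + 18×30 + 15×60 + 9×30 = 5160.

5160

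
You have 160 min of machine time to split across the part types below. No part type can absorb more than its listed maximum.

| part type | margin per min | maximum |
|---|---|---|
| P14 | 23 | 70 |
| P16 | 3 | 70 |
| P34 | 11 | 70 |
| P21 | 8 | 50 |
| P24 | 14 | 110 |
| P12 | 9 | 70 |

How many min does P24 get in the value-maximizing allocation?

90

Highest margin per min first: P14 23 > P24 14 > P34 11 > P12 9 > P21 8 > P16 3.
P14 takes 70 to reach its cap of 70 → 90 left.
P24: +90 (room for 110) → 90. Pool exhausted.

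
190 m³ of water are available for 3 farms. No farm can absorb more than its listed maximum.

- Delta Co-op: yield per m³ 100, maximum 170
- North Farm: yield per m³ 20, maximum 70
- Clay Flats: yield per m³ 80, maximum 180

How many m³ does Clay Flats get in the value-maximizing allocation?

20

Order the farms by yield per m³: Delta Co-op 100 > Clay Flats 80 > North Farm 20.
Give Delta Co-op 170 to hit its cap of 170 → 20 left.
Clay Flats: +20 (room for 180) → 20. Pool exhausted.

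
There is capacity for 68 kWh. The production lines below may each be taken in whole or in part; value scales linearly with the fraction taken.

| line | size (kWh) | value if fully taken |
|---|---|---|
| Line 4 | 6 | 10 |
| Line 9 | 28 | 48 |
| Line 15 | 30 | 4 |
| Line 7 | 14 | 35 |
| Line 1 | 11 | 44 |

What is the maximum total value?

Best value per unit of size first: Line 1 44/11≈4, Line 7 35/14≈2.5, Line 9 48/28≈1.71, Line 4 10/6≈1.67, Line 15 4/30≈0.133.
All 11 kWh of Line 1 fit (value 44) — 57 remain.
Line 7: take in full, 14 kWh for value 35 — 43 left.
Line 9: take in full, 28 kWh for value 48 — 15 left.
All 6 kWh of Line 4 fit (value 10) — 9 remain.
Fill the last 9 kWh with part of Line 15: 9/30 of it earns 1.2.
Total value = 138.2.

138.2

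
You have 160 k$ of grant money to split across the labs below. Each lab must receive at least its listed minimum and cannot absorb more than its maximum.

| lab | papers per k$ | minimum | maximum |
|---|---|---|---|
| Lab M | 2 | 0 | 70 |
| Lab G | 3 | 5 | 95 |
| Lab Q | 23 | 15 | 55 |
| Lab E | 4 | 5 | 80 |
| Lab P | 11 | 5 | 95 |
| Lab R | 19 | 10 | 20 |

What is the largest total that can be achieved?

Meeting every minimum uses 0+5+15+5+5+10 = 40 k$, leaving 120.
Order the labs by papers per k$: Lab Q 23 > Lab R 19 > Lab P 11 > Lab E 4 > Lab G 3 > Lab M 2.
Give Lab Q 40 more to hit its cap of 55 ; 80 left.
Lab R: +10 to 20 (cap) ; 70 left.
Only 70 left; Lab P takes them to reach 75.
Total = 3×5 + 23×55 + 4×5 + 11×75 + 19×20 = 2505.

2505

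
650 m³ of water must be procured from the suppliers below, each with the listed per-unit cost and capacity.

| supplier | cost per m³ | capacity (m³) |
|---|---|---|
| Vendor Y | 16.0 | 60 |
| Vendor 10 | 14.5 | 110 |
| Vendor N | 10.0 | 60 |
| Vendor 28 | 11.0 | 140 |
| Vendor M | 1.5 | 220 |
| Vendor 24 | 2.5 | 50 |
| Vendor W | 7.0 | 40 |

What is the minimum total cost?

Use suppliers in increasing cost order.
Vendor M (1.5): use full 220 → 430 m³ to go.
Vendor 24 at 2.5: take all 50 m³ → 380 still needed.
Vendor W (7.0): use full 40 → 340 m³ to go.
Vendor N (10.0): use full 60 → 280 m³ to go.
Take 140 from Vendor 28 at 11.0 → need 140 more.
Vendor 10 at 14.5: take all 110 m³ → 30 still needed.
Take 30 from Vendor Y at 16.0 to finish.
Cost = 220×1.5 + 50×2.5 + 40×7.0 + 60×10.0 + 140×11.0 + 110×14.5 + 30×16.0 = 4950.

4950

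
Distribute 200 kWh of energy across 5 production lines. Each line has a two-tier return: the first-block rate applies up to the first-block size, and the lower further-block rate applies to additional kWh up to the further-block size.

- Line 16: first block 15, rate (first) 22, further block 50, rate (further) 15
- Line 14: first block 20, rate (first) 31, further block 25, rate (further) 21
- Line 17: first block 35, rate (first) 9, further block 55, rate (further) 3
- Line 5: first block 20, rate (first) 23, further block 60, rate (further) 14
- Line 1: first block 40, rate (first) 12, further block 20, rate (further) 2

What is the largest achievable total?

3645

Treat each block as its own option and order by rate: Line 14/T1 31 > Line 5/T1 23 > Line 16/T1 22 > Line 14/T2 21 > Line 16/T2 15 > Line 5/T2 14 > Line 1/T1 12 > Line 17/T1 9 > Line 17/T2 3 > Line 1/T2 2.
Line 14 T1 at 31: fill all 20 → 180 left.
Fill Line 5 T1 block (20 at 23) → 160 left.
Line 16/T1 (22): +15 → 145 left.
Fill Line 14 T2 block (25 at 21) → 120 left.
Line 16 T2 at 15: fill all 50 → 70 left.
Line 5 T2 at 14: fill all 60 → 10 left.
10 remain; put them into Line 1 T1 at 12.
Total = 31×20 + 23×20 + 22×15 + 21×25 + 15×50 + 14×60 + 12×10 = 3645.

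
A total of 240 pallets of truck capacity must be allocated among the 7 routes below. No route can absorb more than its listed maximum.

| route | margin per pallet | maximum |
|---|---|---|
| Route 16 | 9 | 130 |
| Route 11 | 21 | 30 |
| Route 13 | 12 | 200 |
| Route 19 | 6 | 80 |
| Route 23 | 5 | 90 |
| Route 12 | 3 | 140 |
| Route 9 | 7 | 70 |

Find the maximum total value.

3120

Highest margin per pallet first: Route 11 21 > Route 13 12 > Route 16 9 > Route 9 7 > Route 19 6 > Route 23 5 > Route 12 3.
Give Route 11 30 to hit its cap of 30 → 210 left.
Route 13: +200 to 200 (cap) → 10 left.
Route 16: +10 (room for 130) → 10. Pool exhausted.
Total = 9×10 + 21×30 + 12×200 = 3120.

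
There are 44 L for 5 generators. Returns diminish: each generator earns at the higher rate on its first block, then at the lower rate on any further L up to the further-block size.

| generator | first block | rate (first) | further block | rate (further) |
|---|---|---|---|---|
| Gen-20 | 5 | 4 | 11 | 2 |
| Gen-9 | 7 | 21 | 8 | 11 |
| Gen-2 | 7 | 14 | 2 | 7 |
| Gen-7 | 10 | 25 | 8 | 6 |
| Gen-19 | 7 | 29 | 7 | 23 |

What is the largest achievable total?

Rank every tier by rate: Gen-19/first 29 > Gen-7/first 25 > Gen-19/second 23 > Gen-9/first 21 > Gen-2/first 14 > Gen-9/second 11 > Gen-2/second 7 > Gen-7/second 6 > Gen-20/first 4 > Gen-20/second 2.
Gen-19 first at 29: fill all 7 → 37 left.
Gen-7/first (25): +10 → 27 left.
Gen-19 second at 23: fill all 7 → 20 left.
Gen-9 first at 21: fill all 7 → 13 left.
Gen-2/first (14): +7 → 6 left.
Gen-9/second: +6 of 8 at 11; pool empty.
Total = 29×7 + 25×10 + 23×7 + 21×7 + 14×7 + 11×6 = 925.

925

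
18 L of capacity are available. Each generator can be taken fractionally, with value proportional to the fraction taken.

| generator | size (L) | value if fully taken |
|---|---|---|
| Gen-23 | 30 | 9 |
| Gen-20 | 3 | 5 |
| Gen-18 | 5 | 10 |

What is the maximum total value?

Best value per unit of size first: Gen-18 10/5≈2, Gen-20 5/3≈1.67, Gen-23 9/30≈0.3.
Gen-18: take in full, 5 L for value 10 ; 13 left.
Take all of Gen-20 (3 L, value 5) ; 10 L left.
Fill the last 10 L with part of Gen-23: 10/30 of it earns 3.
Total value = 18.

18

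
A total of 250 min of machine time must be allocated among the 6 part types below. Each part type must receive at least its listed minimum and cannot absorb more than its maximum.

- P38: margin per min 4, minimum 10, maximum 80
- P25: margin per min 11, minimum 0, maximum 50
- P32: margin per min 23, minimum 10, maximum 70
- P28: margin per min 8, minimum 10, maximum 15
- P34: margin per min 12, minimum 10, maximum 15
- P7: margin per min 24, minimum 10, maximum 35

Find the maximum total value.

3560

Meeting every minimum uses 10+0+10+10+10+10 = 50 min, leaving 200.
Order the part types by margin per min: P7 24 > P32 23 > P34 12 > P25 11 > P28 8 > P38 4.
P7 takes 25 more to reach its cap of 35 — 175 left.
P32 takes 60 more to reach its cap of 70 — 115 left.
Give P34 5 more to hit its cap of 15 — 110 left.
Give P25 50 more to hit its cap of 50 — 60 left.
P28 takes 5 more to reach its cap of 15 — 55 left.
Only 55 left; P38 takes them to reach 65.
Total = 4×65 + 11×50 + 23×70 + 8×15 + 12×15 + 24×35 = 3560.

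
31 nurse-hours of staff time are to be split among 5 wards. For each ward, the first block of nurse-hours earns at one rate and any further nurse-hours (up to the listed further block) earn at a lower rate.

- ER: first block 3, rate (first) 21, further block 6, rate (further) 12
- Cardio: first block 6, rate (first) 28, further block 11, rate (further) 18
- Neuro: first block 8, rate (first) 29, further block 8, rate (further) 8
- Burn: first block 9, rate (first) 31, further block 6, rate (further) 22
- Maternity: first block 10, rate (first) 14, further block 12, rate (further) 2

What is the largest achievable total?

Rank every tier by rate: Burn/tier1 31 > Neuro/tier1 29 > Cardio/tier1 28 > Burn/tier2 22 > ER/tier1 21 > Cardio/tier2 18 > Maternity/tier1 14 > ER/tier2 12 > Neuro/tier2 8 > Maternity/tier2 2.
Burn/tier1 (31): +9 — 22 left.
Fill Neuro tier1 block (8 at 29) — 14 left.
Fill Cardio tier1 block (6 at 28) — 8 left.
Burn/tier2 (22): +6 — 2 left.
2 remain; put them into ER tier1 at 21.
Total = 31×9 + 29×8 + 28×6 + 22×6 + 21×2 = 853.

853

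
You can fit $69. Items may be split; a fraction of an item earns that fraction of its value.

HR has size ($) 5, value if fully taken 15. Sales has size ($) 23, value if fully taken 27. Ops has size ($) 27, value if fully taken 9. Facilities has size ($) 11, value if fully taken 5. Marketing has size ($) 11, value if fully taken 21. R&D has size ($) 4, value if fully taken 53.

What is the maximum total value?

126

Best value per unit of size first: R&D 53/4≈13.2, HR 15/5≈3, Marketing 21/11≈1.91, Sales 27/23≈1.17, Facilities 5/11≈0.455, Ops 9/27≈0.333.
R&D: take in full, 4 $ for value 53 ; 65 left.
All 5 $ of HR fit (value 15) ; 60 remain.
All 11 $ of Marketing fit (value 21) ; 49 remain.
All 23 $ of Sales fit (value 27) ; 26 remain.
Facilities: take in full, 11 $ for value 5 ; 15 left.
15 $ left: a 15/27 share of Ops gives 9×15/27 = 5.
Total value = 126.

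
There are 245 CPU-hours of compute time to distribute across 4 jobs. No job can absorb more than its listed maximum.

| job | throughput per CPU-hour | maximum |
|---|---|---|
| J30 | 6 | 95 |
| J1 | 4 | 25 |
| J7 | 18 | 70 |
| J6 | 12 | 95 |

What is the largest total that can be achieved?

2880

Rank by throughput per CPU-hour: J7 18 > J6 12 > J30 6 > J1 4.
J7: +70 to 70 (cap) → 175 left.
Give J6 95 to hit its cap of 95 → 80 left.
Only 80 left; J30 takes them to reach 80.
Total = 6×80 + 18×70 + 12×95 = 2880.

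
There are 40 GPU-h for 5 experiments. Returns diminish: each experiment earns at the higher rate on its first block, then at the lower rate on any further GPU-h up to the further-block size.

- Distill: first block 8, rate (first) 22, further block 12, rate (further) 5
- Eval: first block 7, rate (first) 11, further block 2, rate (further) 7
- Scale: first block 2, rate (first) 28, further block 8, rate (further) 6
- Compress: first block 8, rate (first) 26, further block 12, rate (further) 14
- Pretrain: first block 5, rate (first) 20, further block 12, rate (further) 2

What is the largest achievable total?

Order all 10 blocks by rate: Scale/T1 28 > Compress/T1 26 > Distill/T1 22 > Pretrain/T1 20 > Compress/T2 14 > Eval/T1 11 > Eval/T2 7 > Scale/T2 6 > Distill/T2 5 > Pretrain/T2 2.
Fill Scale T1 block (2 at 28) — 38 left.
Compress/T1 (26): +8 — 30 left.
Fill Distill T1 block (8 at 22) — 22 left.
Pretrain T1 at 20: fill all 5 — 17 left.
Compress/T2 (14): +12 — 5 left.
5 remain; put them into Eval T1 at 11.
Total = 28×2 + 26×8 + 22×8 + 20×5 + 14×12 + 11×5 = 763.

763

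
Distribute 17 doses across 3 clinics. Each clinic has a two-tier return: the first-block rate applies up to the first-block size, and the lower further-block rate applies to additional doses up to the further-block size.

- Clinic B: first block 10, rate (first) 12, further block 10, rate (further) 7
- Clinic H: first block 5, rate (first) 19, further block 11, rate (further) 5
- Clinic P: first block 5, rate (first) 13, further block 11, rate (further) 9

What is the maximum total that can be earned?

244

Treat each block as its own option and order by rate: Clinic H/tier1 19 > Clinic P/tier1 13 > Clinic B/tier1 12 > Clinic P/tier2 9 > Clinic B/tier2 7 > Clinic H/tier2 5.
Fill Clinic H tier1 block (5 at 19) — 12 left.
Fill Clinic P tier1 block (5 at 13) — 7 left.
7 remain; put them into Clinic B tier1 at 12.
Total = 19×5 + 13×5 + 12×7 = 244.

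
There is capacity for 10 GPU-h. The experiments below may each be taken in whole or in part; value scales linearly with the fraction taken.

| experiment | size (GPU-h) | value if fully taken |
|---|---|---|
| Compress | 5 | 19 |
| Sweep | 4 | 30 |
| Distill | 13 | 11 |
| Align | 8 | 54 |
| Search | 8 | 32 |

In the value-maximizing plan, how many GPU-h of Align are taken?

Rank by value-to-size ratio: Sweep 30/4≈7.5, Align 54/8≈6.75, Search 32/8≈4, Compress 19/5≈3.8, Distill 11/13≈0.846.
Take all of Sweep (4 GPU-h, value 30) — 6 GPU-h left.
Only 6 GPU-h remain; take 6/8 of Align for value 54×6/8 = 40.5.

6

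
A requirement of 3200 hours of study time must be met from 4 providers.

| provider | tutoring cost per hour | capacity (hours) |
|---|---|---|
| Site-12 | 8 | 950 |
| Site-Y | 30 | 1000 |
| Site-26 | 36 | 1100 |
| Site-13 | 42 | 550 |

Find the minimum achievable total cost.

Cheapest first:
Site-12 (8): use full 950 → 2250 hours to go.
Site-Y (30): use full 1000 → 1250 hours to go.
Site-26 at 36: take all 1100 hours → 150 still needed.
Site-13 (42): take the remaining 150 → done.
Cost = 950×8 + 1000×30 + 1100×36 + 150×42 = 83500.

83500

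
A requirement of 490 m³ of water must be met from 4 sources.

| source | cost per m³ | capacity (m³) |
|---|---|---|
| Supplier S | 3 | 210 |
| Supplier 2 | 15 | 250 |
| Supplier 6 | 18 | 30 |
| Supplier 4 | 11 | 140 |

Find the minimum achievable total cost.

Cheapest first:
Take 210 from Supplier S at 3 — need 280 more.
Supplier 4 (11): use full 140 — 140 m³ to go.
Supplier 2 (15): take the remaining 140 — done.
Supplier 6: unused.
Cost = 210×3 + 140×11 + 140×15 = 4270.

4270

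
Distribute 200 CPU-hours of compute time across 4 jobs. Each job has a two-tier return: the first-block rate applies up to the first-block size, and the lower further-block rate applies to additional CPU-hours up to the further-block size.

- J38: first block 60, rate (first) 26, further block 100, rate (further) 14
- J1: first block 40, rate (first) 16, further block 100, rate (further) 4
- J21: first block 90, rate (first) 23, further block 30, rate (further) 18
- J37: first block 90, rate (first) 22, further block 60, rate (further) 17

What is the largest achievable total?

4730

Order all 8 blocks by rate: J38/first 26 > J21/first 23 > J37/first 22 > J21/second 18 > J37/second 17 > J1/first 16 > J38/second 14 > J1/second 4.
Fill J38 first block (60 at 26) → 140 left.
J21/first (23): +90 → 50 left.
J37 first at 22: only 50 left, fill 50.
Total = 26×60 + 23×90 + 22×50 = 4730.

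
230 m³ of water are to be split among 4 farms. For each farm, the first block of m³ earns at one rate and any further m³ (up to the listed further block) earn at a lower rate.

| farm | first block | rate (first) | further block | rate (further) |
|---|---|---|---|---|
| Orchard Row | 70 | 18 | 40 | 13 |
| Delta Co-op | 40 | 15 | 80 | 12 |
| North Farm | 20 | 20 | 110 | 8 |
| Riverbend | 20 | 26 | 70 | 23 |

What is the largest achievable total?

4520

Order all 8 blocks by rate: Riverbend/first 26 > Riverbend/second 23 > North Farm/first 20 > Orchard Row/first 18 > Delta Co-op/first 15 > Orchard Row/second 13 > Delta Co-op/second 12 > North Farm/second 8.
Riverbend/first (26): +20 — 210 left.
Riverbend second at 23: fill all 70 — 140 left.
North Farm/first (20): +20 — 120 left.
Orchard Row first at 18: fill all 70 — 50 left.
Delta Co-op/first (15): +40 — 10 left.
Orchard Row second at 13: only 10 left, fill 10.
Total = 26×20 + 23×70 + 20×20 + 18×70 + 15×40 + 13×10 = 4520.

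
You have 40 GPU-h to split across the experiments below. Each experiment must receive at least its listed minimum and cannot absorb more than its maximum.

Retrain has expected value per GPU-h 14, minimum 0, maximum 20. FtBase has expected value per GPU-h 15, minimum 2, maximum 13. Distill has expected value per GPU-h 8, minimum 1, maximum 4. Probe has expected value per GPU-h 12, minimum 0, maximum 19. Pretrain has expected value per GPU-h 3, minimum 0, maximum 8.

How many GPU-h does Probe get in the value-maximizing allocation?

Meeting every minimum uses 0+2+1+0+0 = 3 GPU-h, leaving 37.
Rank by expected value per GPU-h: FtBase 15 > Retrain 14 > Probe 12 > Distill 8 > Pretrain 3.
Give FtBase 11 more to hit its cap of 13 — 26 left.
Retrain takes 20 more to reach its cap of 20 — 6 left.
Probe has room for 19 more but only 6 remain, so it gets 6.

6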